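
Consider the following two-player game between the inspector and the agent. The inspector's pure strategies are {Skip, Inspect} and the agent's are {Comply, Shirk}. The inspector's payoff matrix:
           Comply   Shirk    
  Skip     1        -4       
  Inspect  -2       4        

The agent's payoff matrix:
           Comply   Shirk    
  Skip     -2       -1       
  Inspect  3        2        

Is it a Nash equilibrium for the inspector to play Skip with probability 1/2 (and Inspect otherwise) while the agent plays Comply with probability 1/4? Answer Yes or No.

Given the agent's mix q = 1/4, the inspector's payoff from Skip is -11/4 but from Inspect is 5/2. The inspector strictly prefers Inspect, so the inspector would not mix.
So the proposed profile is not a Nash equilibrium.

No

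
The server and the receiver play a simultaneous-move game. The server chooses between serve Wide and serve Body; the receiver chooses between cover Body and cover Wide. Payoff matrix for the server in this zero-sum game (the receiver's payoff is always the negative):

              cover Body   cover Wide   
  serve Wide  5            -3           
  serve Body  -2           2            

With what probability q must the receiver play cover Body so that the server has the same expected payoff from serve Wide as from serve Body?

q = 5/12

The server's indifference between serve Wide and serve Body determines the receiver's mixing probability q:
  the server's payoff from serve Wide: q·5 + (1−q)·(-3) = 8q - 3
  the server's payoff from serve Body: q·(-2) + (1−q)·2 = -4q + 2
  8q - 3 = -4q + 2  ⇒  12q = 5  ⇒  q = 5/12.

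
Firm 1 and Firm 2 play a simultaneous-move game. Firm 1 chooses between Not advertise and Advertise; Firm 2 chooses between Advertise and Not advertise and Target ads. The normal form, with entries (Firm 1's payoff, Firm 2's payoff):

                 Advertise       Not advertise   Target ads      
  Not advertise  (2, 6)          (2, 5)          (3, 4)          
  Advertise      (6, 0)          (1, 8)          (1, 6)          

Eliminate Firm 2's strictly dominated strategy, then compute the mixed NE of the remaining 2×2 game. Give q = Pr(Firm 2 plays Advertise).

q = 1/5

Firm 2's strategy Target ads is strictly dominated by Not advertise: 5 > 4 and 8 > 6. Eliminate Target ads.
For Firm 1 to be willing to mix, Firm 1 must be indifferent between Not advertise and Advertise, which pins down Firm 2's mix.
  Firm 1's payoff to Not advertise: q·2 + (1−q)·2 = 2
  Firm 1's payoff to Advertise: q·6 + (1−q)·1 = 5q + 1
  2 = 5q + 1  ⇒  -5q = -1  ⇒  q = 1/5.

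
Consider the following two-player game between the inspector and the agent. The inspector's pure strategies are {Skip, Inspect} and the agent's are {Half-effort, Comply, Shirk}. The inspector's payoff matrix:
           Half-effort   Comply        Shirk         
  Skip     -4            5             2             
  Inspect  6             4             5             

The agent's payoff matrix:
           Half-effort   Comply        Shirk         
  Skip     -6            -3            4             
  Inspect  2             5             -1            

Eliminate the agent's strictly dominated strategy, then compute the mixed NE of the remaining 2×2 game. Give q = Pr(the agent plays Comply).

q = 3/4

The agent's strategy Half-effort is strictly dominated by Comply: -3 > -6 and 5 > 2. Eliminate Half-effort.
The inspector's indifference between Skip and Inspect determines the agent's mixing probability q:
  the inspector's payoff to Skip: q·5 + (1−q)·2 = 3q + 2
  the inspector's payoff to Inspect: q·4 + (1−q)·5 = -q + 5
  3q + 2 = -q + 5  ⇒  4q = 3  ⇒  q = 3/4.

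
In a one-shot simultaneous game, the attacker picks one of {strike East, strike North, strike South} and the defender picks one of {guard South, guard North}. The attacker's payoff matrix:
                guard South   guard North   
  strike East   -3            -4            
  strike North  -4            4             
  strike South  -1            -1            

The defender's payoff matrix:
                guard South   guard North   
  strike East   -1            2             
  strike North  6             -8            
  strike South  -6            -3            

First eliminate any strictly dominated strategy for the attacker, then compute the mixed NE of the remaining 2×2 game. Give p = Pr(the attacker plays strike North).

p = 3/17

The attacker's strategy strike East is strictly dominated by strike South: -1 > -3 and -1 > -4. Eliminate strike East.
In a mixed equilibrium the defender is indifferent between guard South and guard North; this condition fixes p.
  the defender's expected payoff from guard South: p·6 + (1−p)·(-6) = 12p - 6
  the defender's expected payoff from guard North: p·(-8) + (1−p)·(-3) = -5p - 3
  12p - 6 = -5p - 3  ⇒  17p = 3  ⇒  p = 3/17.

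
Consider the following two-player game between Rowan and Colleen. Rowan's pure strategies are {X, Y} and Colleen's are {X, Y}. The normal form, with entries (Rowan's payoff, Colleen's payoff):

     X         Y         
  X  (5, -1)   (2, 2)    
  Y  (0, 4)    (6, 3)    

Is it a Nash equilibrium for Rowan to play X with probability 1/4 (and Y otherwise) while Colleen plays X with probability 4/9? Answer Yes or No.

Yes

Check Colleen's indifference given Rowan's mix p = 1/4:
  payoff from X = 11/4; payoff from Y = 11/4 — equal.
Check Rowan's indifference given Colleen's mix q = 4/9:
  payoff from X = 10/3; payoff from Y = 10/3 — equal.
Both players are indifferent, so neither can profitably deviate.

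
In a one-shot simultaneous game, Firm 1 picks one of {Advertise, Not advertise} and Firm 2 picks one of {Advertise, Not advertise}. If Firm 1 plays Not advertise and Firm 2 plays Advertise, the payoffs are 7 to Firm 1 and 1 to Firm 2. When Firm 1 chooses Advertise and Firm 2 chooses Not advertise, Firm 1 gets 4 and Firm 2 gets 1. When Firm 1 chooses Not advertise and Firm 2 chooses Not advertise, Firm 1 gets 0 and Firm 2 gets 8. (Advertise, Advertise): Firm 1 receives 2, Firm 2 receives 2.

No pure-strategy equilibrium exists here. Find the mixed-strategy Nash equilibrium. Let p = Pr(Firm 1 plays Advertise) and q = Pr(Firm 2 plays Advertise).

p = 7/8, q = 4/9

Set Firm 2's expected payoff from Advertise equal to that from Not advertise:
  Firm 2's payoff from Advertise: p·2 + (1−p)·1 = p + 1
  Firm 2's payoff from Not advertise: p·1 + (1−p)·8 = -7p + 8
  p + 1 = -7p + 8  ⇒  8p = 7  ⇒  p = 7/8.
Set Firm 1's expected payoff from Advertise equal to that from Not advertise:
  Firm 1's payoff from Advertise: q·2 + (1−q)·4 = -2q + 4
  Firm 1's payoff from Not advertise: q·7 + (1−q)·0 = 7q
  -2q + 4 = 7q  ⇒  -9q = -4  ⇒  q = 4/9.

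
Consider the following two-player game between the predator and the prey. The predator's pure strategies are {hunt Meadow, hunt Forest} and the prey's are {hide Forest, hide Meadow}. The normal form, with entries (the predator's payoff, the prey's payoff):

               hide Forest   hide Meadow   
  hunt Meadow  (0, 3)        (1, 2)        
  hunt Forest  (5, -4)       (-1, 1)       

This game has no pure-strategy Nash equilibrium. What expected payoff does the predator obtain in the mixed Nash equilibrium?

Set the predator's expected payoff from hunt Meadow equal to that from hunt Forest:
  the predator's payoff from hunt Meadow: q·0 + (1−q)·1 = -q + 1
  the predator's payoff from hunt Forest: q·5 + (1−q)·(-1) = 6q - 1
  -q + 1 = 6q - 1  ⇒  -7q = -2  ⇒  q = 2/7.
At equilibrium the predator is indifferent across rows, so the predator's payoff equals the payoff from hunt Meadow: (2/7)·0 + (5/7)·1 = 5/7.

5/7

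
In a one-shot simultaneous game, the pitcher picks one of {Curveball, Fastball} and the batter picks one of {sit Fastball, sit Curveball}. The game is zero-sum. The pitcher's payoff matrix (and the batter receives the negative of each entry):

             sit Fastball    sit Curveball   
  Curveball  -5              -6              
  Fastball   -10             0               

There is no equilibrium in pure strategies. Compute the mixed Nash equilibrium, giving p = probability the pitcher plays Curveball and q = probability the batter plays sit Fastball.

The batter's indifference between sit Fastball and sit Curveball determines the pitcher's mixing probability p:
  the batter's payoff to sit Fastball: p·5 + (1−p)·10 = -5p + 10
  the batter's payoff to sit Curveball: p·6 + (1−p)·0 = 6p
  -5p + 10 = 6p  ⇒  -11p = -10  ⇒  p = 10/11.
Set the pitcher's expected payoff from Curveball equal to that from Fastball:
  the pitcher's payoff to Curveball: q·(-5) + (1−q)·(-6) = q - 6
  the pitcher's payoff to Fastball: q·(-10) + (1−q)·0 = -10q
  q - 6 = -10q  ⇒  11q = 6  ⇒  q = 6/11.

p = 10/11, q = 6/11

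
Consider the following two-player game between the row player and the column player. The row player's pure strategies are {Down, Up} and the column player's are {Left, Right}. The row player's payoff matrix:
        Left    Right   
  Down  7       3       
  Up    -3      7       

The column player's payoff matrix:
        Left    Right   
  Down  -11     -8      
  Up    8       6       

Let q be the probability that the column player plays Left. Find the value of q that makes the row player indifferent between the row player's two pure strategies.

The column player's mix must leave the row player indifferent between Down and Up.
  the row player's expected payoff from Down: q·7 + (1−q)·3 = 4q + 3
  the row player's expected payoff from Up: q·(-3) + (1−q)·7 = -10q + 7
  4q + 3 = -10q + 7  ⇒  14q = 4  ⇒  q = 2/7.

q = 2/7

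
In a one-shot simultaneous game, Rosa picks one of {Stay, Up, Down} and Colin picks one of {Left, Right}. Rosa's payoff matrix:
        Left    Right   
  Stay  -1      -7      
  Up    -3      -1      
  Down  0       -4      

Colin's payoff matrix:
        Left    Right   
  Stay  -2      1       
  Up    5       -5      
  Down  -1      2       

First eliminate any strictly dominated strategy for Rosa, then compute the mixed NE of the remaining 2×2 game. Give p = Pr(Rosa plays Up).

p = 3/13

Rosa's strategy Stay is strictly dominated by Down: 0 > -1 and -4 > -7. Eliminate Stay.
Colin's indifference between Left and Right determines Rosa's mixing probability p:
  Colin's payoff from Left: p·5 + (1−p)·(-1) = 6p - 1
  Colin's payoff from Right: p·(-5) + (1−p)·2 = -7p + 2
  6p - 1 = -7p + 2  ⇒  13p = 3  ⇒  p = 3/13.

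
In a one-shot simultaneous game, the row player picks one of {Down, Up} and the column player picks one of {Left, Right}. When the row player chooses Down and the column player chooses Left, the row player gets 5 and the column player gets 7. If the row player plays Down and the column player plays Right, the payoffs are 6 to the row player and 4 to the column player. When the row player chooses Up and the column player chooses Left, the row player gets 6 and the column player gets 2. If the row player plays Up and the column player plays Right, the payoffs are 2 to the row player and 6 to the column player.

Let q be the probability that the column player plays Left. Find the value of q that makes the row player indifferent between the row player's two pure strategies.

Set the row player's expected payoff from Down equal to that from Up:
  the row player's expected payoff from Down: q·5 + (1−q)·6 = -q + 6
  the row player's expected payoff from Up: q·6 + (1−q)·2 = 4q + 2
  -q + 6 = 4q + 2  ⇒  -5q = -4  ⇒  q = 4/5.

q = 4/5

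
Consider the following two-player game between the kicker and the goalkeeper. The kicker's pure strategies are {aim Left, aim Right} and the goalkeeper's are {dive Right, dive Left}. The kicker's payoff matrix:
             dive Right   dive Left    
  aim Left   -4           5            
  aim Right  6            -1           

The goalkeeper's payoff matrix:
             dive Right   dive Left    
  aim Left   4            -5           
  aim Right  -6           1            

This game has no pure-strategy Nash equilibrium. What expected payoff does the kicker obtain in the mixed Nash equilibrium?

13/8

Set the kicker's expected payoff from aim Left equal to that from aim Right:
  the kicker's expected payoff from aim Left: q·(-4) + (1−q)·5 = -9q + 5
  the kicker's expected payoff from aim Right: q·6 + (1−q)·(-1) = 7q - 1
  -9q + 5 = 7q - 1  ⇒  -16q = -6  ⇒  q = 3/8.
At equilibrium the kicker is indifferent across rows, so the kicker's payoff equals the payoff from aim Left: (3/8)·(-4) + (5/8)·5 = 13/8.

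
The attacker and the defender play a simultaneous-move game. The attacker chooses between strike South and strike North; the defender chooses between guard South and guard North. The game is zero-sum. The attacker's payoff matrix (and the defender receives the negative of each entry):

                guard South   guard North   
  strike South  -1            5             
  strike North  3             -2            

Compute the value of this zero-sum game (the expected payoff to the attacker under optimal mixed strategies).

v = 13/11

The attacker's indifference between strike South and strike North determines the defender's mixing probability q:
  the attacker's payoff from strike South: q·(-1) + (1−q)·5 = -6q + 5
  the attacker's payoff from strike North: q·3 + (1−q)·(-2) = 5q - 2
  -6q + 5 = 5q - 2  ⇒  -11q = -7  ⇒  q = 7/11.
The value is the attacker's expected payoff against this mix (using strike South): (7/11)·(-1) + (4/11)·5 = 13/11.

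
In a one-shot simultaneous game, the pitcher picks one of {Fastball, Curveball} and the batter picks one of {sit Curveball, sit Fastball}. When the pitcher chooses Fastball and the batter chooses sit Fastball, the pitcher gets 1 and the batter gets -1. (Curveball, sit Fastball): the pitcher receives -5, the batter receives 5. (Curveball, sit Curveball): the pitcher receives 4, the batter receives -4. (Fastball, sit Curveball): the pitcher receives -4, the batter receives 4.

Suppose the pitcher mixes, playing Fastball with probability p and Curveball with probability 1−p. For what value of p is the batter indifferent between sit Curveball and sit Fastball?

p = 9/14

For the batter to be willing to mix, the batter must be indifferent between sit Curveball and sit Fastball, which pins down the pitcher's mix.
  the batter's payoff from sit Curveball: p·4 + (1−p)·(-4) = 8p - 4
  the batter's payoff from sit Fastball: p·(-1) + (1−p)·5 = -6p + 5
  8p - 4 = -6p + 5  ⇒  14p = 9  ⇒  p = 9/14.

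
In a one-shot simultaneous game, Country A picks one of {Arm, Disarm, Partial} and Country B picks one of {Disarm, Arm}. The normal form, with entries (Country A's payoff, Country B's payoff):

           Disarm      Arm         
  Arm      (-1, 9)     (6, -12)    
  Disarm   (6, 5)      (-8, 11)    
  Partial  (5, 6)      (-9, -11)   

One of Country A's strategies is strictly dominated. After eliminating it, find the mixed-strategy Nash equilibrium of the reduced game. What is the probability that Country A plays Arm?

Country A's strategy Partial is strictly dominated by Disarm: 6 > 5 and -8 > -9. Eliminate Partial.
In a mixed equilibrium Country B is indifferent between Disarm and Arm; this condition fixes p.
  Country B's expected payoff from Disarm: p·9 + (1−p)·5 = 4p + 5
  Country B's expected payoff from Arm: p·(-12) + (1−p)·11 = -23p + 11
  4p + 5 = -23p + 11  ⇒  27p = 6  ⇒  p = 2/9.

p = 2/9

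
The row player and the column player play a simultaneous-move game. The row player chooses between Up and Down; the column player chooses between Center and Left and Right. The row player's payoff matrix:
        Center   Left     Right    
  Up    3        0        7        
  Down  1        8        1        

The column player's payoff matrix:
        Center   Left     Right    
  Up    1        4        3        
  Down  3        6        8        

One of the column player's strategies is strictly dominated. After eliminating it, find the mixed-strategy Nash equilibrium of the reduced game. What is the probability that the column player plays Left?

The column player's strategy Center is strictly dominated by Left: 4 > 1 and 6 > 3. Eliminate Center.
Set the row player's expected payoff from Up equal to that from Down:
  the row player's payoff from Up: q·0 + (1−q)·7 = -7q + 7
  the row player's payoff from Down: q·8 + (1−q)·1 = 7q + 1
  -7q + 7 = 7q + 1  ⇒  -14q = -6  ⇒  q = 3/7.

q = 3/7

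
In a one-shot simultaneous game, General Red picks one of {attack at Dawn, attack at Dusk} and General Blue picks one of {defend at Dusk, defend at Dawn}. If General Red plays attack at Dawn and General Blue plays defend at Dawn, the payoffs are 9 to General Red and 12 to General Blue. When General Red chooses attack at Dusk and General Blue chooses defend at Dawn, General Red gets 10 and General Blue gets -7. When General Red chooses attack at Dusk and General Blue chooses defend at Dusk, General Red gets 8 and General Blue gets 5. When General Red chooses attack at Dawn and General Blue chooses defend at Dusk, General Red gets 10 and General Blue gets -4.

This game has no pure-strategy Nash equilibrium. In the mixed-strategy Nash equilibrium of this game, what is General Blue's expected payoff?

General Red's mix must leave General Blue indifferent between defend at Dusk and defend at Dawn.
  General Blue's payoff from defend at Dusk: p·(-4) + (1−p)·5 = -9p + 5
  General Blue's payoff from defend at Dawn: p·12 + (1−p)·(-7) = 19p - 7
  -9p + 5 = 19p - 7  ⇒  -28p = -12  ⇒  p = 3/7.
At equilibrium General Blue is indifferent across columns, so General Blue's payoff equals the payoff from defend at Dusk: (3/7)·(-4) + (4/7)·5 = 8/7.

8/7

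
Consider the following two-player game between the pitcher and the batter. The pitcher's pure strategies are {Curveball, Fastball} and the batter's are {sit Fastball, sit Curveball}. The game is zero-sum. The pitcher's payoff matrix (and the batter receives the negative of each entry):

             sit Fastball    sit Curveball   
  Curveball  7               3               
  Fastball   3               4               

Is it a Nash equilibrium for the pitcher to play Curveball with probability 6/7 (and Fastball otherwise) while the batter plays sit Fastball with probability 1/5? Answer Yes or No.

No

Given the pitcher's mix p = 6/7, the batter's payoff from sit Fastball is -45/7 but from sit Curveball is -22/7. The batter strictly prefers sit Curveball, so the batter would not mix.
So the proposed profile is not a Nash equilibrium.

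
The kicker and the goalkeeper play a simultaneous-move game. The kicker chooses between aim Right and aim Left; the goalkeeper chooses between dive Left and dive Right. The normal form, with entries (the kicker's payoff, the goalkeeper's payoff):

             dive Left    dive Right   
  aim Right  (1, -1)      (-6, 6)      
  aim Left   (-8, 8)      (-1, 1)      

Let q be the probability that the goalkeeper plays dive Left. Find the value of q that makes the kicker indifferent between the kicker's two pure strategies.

For the kicker to be willing to mix, the kicker must be indifferent between aim Right and aim Left, which pins down the goalkeeper's mix.
  the kicker's payoff to aim Right: q·1 + (1−q)·(-6) = 7q - 6
  the kicker's payoff to aim Left: q·(-8) + (1−q)·(-1) = -7q - 1
  7q - 6 = -7q - 1  ⇒  14q = 5  ⇒  q = 5/14.

q = 5/14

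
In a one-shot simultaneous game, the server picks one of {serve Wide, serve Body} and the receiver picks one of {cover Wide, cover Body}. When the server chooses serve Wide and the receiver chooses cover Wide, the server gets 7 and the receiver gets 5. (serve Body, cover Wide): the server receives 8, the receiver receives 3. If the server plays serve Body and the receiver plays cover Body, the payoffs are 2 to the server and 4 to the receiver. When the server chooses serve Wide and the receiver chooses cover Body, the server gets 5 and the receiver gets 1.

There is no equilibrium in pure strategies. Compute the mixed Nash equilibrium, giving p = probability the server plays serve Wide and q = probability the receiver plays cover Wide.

p = 1/5, q = 3/4

The server's mix must leave the receiver indifferent between cover Wide and cover Body.
  the receiver's expected payoff from cover Wide: p·5 + (1−p)·3 = 2p + 3
  the receiver's expected payoff from cover Body: p·1 + (1−p)·4 = -3p + 4
  2p + 3 = -3p + 4  ⇒  5p = 1  ⇒  p = 1/5.
For the server to be willing to mix, the server must be indifferent between serve Wide and serve Body, which pins down the receiver's mix.
  the server's expected payoff from serve Wide: q·7 + (1−q)·5 = 2q + 5
  the server's expected payoff from serve Body: q·8 + (1−q)·2 = 6q + 2
  2q + 5 = 6q + 2  ⇒  -4q = -3  ⇒  q = 3/4.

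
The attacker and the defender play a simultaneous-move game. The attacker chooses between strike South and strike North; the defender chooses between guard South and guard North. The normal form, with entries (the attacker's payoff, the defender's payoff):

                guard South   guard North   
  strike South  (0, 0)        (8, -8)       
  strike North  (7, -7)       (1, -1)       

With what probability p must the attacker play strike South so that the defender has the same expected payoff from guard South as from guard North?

Set the defender's expected payoff from guard South equal to that from guard North:
  the defender's payoff from guard South: p·0 + (1−p)·(-7) = 7p - 7
  the defender's payoff from guard North: p·(-8) + (1−p)·(-1) = -7p - 1
  7p - 7 = -7p - 1  ⇒  14p = 6  ⇒  p = 3/7.

p = 3/7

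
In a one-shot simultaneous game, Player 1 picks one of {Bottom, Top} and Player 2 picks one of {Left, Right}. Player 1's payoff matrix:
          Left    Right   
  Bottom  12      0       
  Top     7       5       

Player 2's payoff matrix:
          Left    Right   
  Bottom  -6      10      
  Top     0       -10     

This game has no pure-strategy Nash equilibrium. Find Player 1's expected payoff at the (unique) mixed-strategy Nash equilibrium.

Set Player 1's expected payoff from Bottom equal to that from Top:
  Player 1's expected payoff from Bottom: q·12 + (1−q)·0 = 12q
  Player 1's expected payoff from Top: q·7 + (1−q)·5 = 2q + 5
  12q = 2q + 5  ⇒  10q = 5  ⇒  q = 1/2.
At equilibrium Player 1 is indifferent across rows, so Player 1's payoff equals the payoff from Bottom: (1/2)·12 + (1/2)·0 = 6.

6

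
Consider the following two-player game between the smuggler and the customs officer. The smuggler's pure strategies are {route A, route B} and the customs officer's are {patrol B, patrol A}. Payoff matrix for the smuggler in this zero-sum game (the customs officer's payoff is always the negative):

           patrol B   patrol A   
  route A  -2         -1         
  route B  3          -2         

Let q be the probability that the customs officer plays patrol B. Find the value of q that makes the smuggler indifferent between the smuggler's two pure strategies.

In a mixed equilibrium the smuggler is indifferent between route A and route B; this condition fixes q.
  the smuggler's payoff to route A: q·(-2) + (1−q)·(-1) = -q - 1
  the smuggler's payoff to route B: q·3 + (1−q)·(-2) = 5q - 2
  -q - 1 = 5q - 2  ⇒  -6q = -1  ⇒  q = 1/6.

q = 1/6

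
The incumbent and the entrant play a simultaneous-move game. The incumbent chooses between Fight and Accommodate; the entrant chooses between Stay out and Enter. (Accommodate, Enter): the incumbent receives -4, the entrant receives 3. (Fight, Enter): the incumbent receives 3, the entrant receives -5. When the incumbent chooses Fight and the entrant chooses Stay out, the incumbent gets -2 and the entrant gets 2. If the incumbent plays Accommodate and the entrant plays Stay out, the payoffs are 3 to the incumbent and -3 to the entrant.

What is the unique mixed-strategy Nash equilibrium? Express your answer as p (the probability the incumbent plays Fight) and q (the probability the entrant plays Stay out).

p = 6/13, q = 7/12

For the entrant to be willing to mix, the entrant must be indifferent between Stay out and Enter, which pins down the incumbent's mix.
  the entrant's payoff to Stay out: p·2 + (1−p)·(-3) = 5p - 3
  the entrant's payoff to Enter: p·(-5) + (1−p)·3 = -8p + 3
  5p - 3 = -8p + 3  ⇒  13p = 6  ⇒  p = 6/13.
The incumbent's indifference between Fight and Accommodate determines the entrant's mixing probability q:
  the incumbent's payoff from Fight: q·(-2) + (1−q)·3 = -5q + 3
  the incumbent's payoff from Accommodate: q·3 + (1−q)·(-4) = 7q - 4
  -5q + 3 = 7q - 4  ⇒  -12q = -7  ⇒  q = 7/12.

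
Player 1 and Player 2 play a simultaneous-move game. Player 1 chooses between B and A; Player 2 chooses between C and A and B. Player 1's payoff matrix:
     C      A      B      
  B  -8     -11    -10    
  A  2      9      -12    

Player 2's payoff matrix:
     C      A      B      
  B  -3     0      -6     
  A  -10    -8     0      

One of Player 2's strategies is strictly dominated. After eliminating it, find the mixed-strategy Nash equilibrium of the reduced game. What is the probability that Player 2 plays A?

q = 1/11

Player 2's strategy C is strictly dominated by A: 0 > -3 and -8 > -10. Eliminate C.
Player 1's indifference between B and A determines Player 2's mixing probability q:
  Player 1's payoff from B: q·(-11) + (1−q)·(-10) = -q - 10
  Player 1's payoff from A: q·9 + (1−q)·(-12) = 21q - 12
  -q - 10 = 21q - 12  ⇒  -22q = -2  ⇒  q = 1/11.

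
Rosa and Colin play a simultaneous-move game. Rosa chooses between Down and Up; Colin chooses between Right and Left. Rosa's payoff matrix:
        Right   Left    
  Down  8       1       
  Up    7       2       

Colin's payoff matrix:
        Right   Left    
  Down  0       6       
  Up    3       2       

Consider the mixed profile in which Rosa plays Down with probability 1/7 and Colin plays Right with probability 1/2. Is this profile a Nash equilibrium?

Check Colin's indifference given Rosa's mix p = 1/7:
  payoff from Right = 18/7; payoff from Left = 18/7 — equal.
Check Rosa's indifference given Colin's mix q = 1/2:
  payoff from Down = 9/2; payoff from Up = 9/2 — equal.
Both players are indifferent, so neither can profitably deviate.

Yes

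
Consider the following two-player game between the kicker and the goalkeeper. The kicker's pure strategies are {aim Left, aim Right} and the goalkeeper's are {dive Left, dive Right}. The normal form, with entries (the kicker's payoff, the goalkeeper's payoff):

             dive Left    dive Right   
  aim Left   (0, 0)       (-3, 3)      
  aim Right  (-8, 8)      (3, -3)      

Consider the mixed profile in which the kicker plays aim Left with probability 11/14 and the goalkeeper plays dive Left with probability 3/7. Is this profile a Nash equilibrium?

Yes

Check the goalkeeper's indifference given the kicker's mix p = 11/14:
  payoff from dive Left = 12/7; payoff from dive Right = 12/7 — equal.
Check the kicker's indifference given the goalkeeper's mix q = 3/7:
  payoff from aim Left = -12/7; payoff from aim Right = -12/7 — equal.
Both players are indifferent, so neither can profitably deviate.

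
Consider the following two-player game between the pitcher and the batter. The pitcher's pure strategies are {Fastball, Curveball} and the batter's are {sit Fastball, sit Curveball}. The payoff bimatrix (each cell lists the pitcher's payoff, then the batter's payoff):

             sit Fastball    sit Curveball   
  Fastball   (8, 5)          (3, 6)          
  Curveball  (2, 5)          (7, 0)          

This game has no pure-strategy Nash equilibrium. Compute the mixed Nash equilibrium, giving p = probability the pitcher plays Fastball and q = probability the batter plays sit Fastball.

p = 5/6, q = 2/5

Set the batter's expected payoff from sit Fastball equal to that from sit Curveball:
  the batter's payoff from sit Fastball: p·5 + (1−p)·5 = 5
  the batter's payoff from sit Curveball: p·6 + (1−p)·0 = 6p
  5 = 6p  ⇒  -6p = -5  ⇒  p = 5/6.
The batter's mix must leave the pitcher indifferent between Fastball and Curveball.
  the pitcher's payoff from Fastball: q·8 + (1−q)·3 = 5q + 3
  the pitcher's payoff from Curveball: q·2 + (1−q)·7 = -5q + 7
  5q + 3 = -5q + 7  ⇒  10q = 4  ⇒  q = 2/5.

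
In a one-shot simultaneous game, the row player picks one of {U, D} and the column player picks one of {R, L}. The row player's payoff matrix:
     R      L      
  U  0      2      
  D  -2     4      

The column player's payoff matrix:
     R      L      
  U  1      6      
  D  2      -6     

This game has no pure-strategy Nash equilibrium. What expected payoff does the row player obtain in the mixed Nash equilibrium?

Set the row player's expected payoff from U equal to that from D:
  the row player's payoff from U: q·0 + (1−q)·2 = -2q + 2
  the row player's payoff from D: q·(-2) + (1−q)·4 = -6q + 4
  -2q + 2 = -6q + 4  ⇒  4q = 2  ⇒  q = 1/2.
At equilibrium the row player is indifferent across rows, so the row player's payoff equals the payoff from U: (1/2)·0 + (1/2)·2 = 1.

1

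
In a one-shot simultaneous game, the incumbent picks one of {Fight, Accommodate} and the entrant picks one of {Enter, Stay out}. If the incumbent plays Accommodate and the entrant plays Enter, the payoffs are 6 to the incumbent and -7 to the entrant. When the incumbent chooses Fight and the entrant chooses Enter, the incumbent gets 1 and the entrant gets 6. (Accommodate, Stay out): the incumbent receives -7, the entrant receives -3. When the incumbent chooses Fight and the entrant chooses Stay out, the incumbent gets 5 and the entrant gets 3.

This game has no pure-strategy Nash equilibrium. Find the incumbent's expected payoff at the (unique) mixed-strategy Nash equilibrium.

In a mixed equilibrium the incumbent is indifferent between Fight and Accommodate; this condition fixes q.
  the incumbent's expected payoff from Fight: q·1 + (1−q)·5 = -4q + 5
  the incumbent's expected payoff from Accommodate: q·6 + (1−q)·(-7) = 13q - 7
  -4q + 5 = 13q - 7  ⇒  -17q = -12  ⇒  q = 12/17.
At equilibrium the incumbent is indifferent across rows, so the incumbent's payoff equals the payoff from Fight: (12/17)·1 + (5/17)·5 = 37/17.

37/17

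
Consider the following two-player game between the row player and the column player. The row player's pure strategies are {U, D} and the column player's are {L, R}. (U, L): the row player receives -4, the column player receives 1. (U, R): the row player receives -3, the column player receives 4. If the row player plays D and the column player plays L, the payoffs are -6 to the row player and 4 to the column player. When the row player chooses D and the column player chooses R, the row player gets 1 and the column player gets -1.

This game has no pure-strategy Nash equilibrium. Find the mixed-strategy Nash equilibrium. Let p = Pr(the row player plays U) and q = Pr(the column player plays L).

The row player's mix must leave the column player indifferent between L and R.
  the column player's payoff from L: p·1 + (1−p)·4 = -3p + 4
  the column player's payoff from R: p·4 + (1−p)·(-1) = 5p - 1
  -3p + 4 = 5p - 1  ⇒  -8p = -5  ⇒  p = 5/8.
In a mixed equilibrium the row player is indifferent between U and D; this condition fixes q.
  the row player's expected payoff from U: q·(-4) + (1−q)·(-3) = -q - 3
  the row player's expected payoff from D: q·(-6) + (1−q)·1 = -7q + 1
  -q - 3 = -7q + 1  ⇒  6q = 4  ⇒  q = 2/3.

p = 5/8, q = 2/3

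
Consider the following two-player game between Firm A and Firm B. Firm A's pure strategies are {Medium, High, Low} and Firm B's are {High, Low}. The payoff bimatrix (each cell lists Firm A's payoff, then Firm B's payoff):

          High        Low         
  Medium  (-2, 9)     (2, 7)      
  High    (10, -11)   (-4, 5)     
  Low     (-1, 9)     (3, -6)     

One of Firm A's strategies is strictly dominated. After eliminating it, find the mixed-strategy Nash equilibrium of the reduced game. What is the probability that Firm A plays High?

p = 15/31

Firm A's strategy Medium is strictly dominated by Low: -1 > -2 and 3 > 2. Eliminate Medium.
Firm B's indifference between High and Low determines Firm A's mixing probability p:
  Firm B's expected payoff from High: p·(-11) + (1−p)·9 = -20p + 9
  Firm B's expected payoff from Low: p·5 + (1−p)·(-6) = 11p - 6
  -20p + 9 = 11p - 6  ⇒  -31p = -15  ⇒  p = 15/31.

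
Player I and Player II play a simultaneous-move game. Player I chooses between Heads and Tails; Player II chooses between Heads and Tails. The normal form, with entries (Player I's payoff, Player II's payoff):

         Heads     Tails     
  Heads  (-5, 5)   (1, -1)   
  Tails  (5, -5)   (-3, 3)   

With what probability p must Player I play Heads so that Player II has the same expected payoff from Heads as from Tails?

p = 4/7

For Player II to be willing to mix, Player II must be indifferent between Heads and Tails, which pins down Player I's mix.
  Player II's expected payoff from Heads: p·5 + (1−p)·(-5) = 10p - 5
  Player II's expected payoff from Tails: p·(-1) + (1−p)·3 = -4p + 3
  10p - 5 = -4p + 3  ⇒  14p = 8  ⇒  p = 4/7.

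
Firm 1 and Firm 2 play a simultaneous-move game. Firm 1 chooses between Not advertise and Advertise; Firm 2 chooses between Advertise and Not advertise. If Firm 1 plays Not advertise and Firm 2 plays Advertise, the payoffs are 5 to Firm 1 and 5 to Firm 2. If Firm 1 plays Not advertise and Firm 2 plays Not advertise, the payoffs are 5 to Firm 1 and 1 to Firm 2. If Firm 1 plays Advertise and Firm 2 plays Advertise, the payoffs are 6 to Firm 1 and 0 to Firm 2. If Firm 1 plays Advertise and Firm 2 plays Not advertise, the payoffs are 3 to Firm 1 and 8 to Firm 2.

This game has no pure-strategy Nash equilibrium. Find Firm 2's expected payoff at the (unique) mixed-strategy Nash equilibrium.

10/3

Set Firm 2's expected payoff from Advertise equal to that from Not advertise:
  Firm 2's payoff to Advertise: p·5 + (1−p)·0 = 5p
  Firm 2's payoff to Not advertise: p·1 + (1−p)·8 = -7p + 8
  5p = -7p + 8  ⇒  12p = 8  ⇒  p = 2/3.
At equilibrium Firm 2 is indifferent across columns, so Firm 2's payoff equals the payoff from Advertise: (2/3)·5 + (1/3)·0 = 10/3.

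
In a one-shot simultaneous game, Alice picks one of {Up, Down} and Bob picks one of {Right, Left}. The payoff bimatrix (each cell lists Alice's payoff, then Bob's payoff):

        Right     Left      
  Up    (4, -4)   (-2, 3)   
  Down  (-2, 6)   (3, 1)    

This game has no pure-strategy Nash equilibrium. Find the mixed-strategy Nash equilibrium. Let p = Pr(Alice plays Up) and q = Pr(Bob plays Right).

p = 5/12, q = 5/11

For Bob to be willing to mix, Bob must be indifferent between Right and Left, which pins down Alice's mix.
  Bob's expected payoff from Right: p·(-4) + (1−p)·6 = -10p + 6
  Bob's expected payoff from Left: p·3 + (1−p)·1 = 2p + 1
  -10p + 6 = 2p + 1  ⇒  -12p = -5  ⇒  p = 5/12.
In a mixed equilibrium Alice is indifferent between Up and Down; this condition fixes q.
  Alice's payoff from Up: q·4 + (1−q)·(-2) = 6q - 2
  Alice's payoff from Down: q·(-2) + (1−q)·3 = -5q + 3
  6q - 2 = -5q + 3  ⇒  11q = 5  ⇒  q = 5/11.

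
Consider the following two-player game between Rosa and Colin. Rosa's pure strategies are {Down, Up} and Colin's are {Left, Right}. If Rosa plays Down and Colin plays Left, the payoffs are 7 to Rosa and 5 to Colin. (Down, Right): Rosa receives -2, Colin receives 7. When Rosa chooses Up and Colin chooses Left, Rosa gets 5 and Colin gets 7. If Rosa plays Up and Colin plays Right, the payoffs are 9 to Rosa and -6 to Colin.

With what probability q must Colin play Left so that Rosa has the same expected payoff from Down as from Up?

Set Rosa's expected payoff from Down equal to that from Up:
  Rosa's payoff to Down: q·7 + (1−q)·(-2) = 9q - 2
  Rosa's payoff to Up: q·5 + (1−q)·9 = -4q + 9
  9q - 2 = -4q + 9  ⇒  13q = 11  ⇒  q = 11/13.

q = 11/13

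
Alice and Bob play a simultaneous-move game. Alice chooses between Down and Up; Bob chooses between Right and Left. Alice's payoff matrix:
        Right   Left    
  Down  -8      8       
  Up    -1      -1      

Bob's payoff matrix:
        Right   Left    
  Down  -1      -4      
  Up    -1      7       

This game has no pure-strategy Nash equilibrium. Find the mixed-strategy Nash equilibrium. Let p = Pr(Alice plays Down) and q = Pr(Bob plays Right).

p = 8/11, q = 9/16

Set Bob's expected payoff from Right equal to that from Left:
  Bob's expected payoff from Right: p·(-1) + (1−p)·(-1) = -1
  Bob's expected payoff from Left: p·(-4) + (1−p)·7 = -11p + 7
  -1 = -11p + 7  ⇒  11p = 8  ⇒  p = 8/11.
For Alice to be willing to mix, Alice must be indifferent between Down and Up, which pins down Bob's mix.
  Alice's payoff to Down: q·(-8) + (1−q)·8 = -16q + 8
  Alice's payoff to Up: q·(-1) + (1−q)·(-1) = -1
  -16q + 8 = -1  ⇒  -16q = -9  ⇒  q = 9/16.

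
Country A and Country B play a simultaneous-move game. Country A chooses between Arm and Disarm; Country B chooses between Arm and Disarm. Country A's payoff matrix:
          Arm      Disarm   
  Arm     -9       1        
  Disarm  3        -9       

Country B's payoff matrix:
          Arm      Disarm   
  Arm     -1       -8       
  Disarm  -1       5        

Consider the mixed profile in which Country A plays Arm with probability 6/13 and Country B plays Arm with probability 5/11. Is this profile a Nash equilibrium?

Check Country B's indifference given Country A's mix p = 6/13:
  payoff from Arm = -1; payoff from Disarm = -1 — equal.
Check Country A's indifference given Country B's mix q = 5/11:
  payoff from Arm = -39/11; payoff from Disarm = -39/11 — equal.
Both players are indifferent, so neither can profitably deviate.

Yes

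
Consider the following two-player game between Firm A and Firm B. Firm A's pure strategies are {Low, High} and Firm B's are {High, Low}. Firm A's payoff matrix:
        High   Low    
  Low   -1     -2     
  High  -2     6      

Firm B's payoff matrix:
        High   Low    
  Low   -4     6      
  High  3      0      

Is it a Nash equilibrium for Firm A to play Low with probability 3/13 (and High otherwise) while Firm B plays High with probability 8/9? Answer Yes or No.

Check Firm B's indifference given Firm A's mix p = 3/13:
  payoff from High = 18/13; payoff from Low = 18/13 — equal.
Check Firm A's indifference given Firm B's mix q = 8/9:
  payoff from Low = -10/9; payoff from High = -10/9 — equal.
Both players are indifferent, so neither can profitably deviate.

Yes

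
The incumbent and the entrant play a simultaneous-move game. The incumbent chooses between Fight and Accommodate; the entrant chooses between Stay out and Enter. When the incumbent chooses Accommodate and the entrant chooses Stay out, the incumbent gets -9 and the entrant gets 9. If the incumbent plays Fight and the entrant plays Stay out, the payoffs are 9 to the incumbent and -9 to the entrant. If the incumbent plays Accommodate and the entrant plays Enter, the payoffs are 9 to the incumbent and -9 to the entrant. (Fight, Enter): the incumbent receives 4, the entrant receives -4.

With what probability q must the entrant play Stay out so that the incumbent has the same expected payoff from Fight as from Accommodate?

Set the incumbent's expected payoff from Fight equal to that from Accommodate:
  the incumbent's payoff from Fight: q·9 + (1−q)·4 = 5q + 4
  the incumbent's payoff from Accommodate: q·(-9) + (1−q)·9 = -18q + 9
  5q + 4 = -18q + 9  ⇒  23q = 5  ⇒  q = 5/23.

q = 5/23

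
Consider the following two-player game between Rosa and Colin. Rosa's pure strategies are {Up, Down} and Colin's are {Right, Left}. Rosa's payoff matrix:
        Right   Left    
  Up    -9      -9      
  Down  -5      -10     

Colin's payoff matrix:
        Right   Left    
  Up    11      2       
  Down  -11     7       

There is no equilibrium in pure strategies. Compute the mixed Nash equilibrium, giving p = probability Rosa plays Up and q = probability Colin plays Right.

p = 2/3, q = 1/5

In a mixed equilibrium Colin is indifferent between Right and Left; this condition fixes p.
  Colin's expected payoff from Right: p·11 + (1−p)·(-11) = 22p - 11
  Colin's expected payoff from Left: p·2 + (1−p)·7 = -5p + 7
  22p - 11 = -5p + 7  ⇒  27p = 18  ⇒  p = 2/3.
For Rosa to be willing to mix, Rosa must be indifferent between Up and Down, which pins down Colin's mix.
  Rosa's payoff from Up: q·(-9) + (1−q)·(-9) = -9
  Rosa's payoff from Down: q·(-5) + (1−q)·(-10) = 5q - 10
  -9 = 5q - 10  ⇒  -5q = -1  ⇒  q = 1/5.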